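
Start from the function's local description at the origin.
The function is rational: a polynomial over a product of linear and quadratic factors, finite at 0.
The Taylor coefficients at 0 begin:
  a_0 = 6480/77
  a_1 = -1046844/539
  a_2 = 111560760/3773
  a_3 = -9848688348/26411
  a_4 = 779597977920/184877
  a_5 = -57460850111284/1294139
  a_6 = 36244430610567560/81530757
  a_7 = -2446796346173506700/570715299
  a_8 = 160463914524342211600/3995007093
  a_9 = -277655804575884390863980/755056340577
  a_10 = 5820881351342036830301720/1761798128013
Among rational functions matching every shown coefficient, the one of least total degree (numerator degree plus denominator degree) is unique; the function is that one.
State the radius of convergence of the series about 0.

The radius of convergence is -5/9 + (1/18)*sqrt(154).

No rational of total degree below 9 reproduces all 11 coefficients; solving the [1/8] Pade equations on them gives f(n) = (6/11 - 9*n/10)/((n**2 - 2*n - 7/5)*(n**2 - 10*n/9 - 1/6)**3), whose expansion matches every shown term.
Denominator factor (n**2 - 2*n - 7/5): discriminant 48/5, real irrational roots 1 + (2/5)*sqrt(15) and 1 - (2/5)*sqrt(15); poles of order 1, moduli 1 + (2/5)*sqrt(15) and -1 + (2/5)*sqrt(15).
Denominator factor (n**2 - 10*n/9 - 1/6)^3: discriminant 154/81, real irrational roots 5/9 + (1/18)*sqrt(154) and 5/9 - (1/18)*sqrt(154); poles of order 3, moduli 5/9 + (1/18)*sqrt(154) and -5/9 + (1/18)*sqrt(154).
The radius of convergence is the smallest modulus among the singular points: -5/9 + (1/18)*sqrt(154).


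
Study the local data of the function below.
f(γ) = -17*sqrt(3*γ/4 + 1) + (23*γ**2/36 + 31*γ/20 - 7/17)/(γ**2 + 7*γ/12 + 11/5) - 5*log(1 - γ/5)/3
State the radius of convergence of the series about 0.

The radius of convergence is 4/3.

Denominator factor (γ**2 + 7*γ/12 + 11/5): discriminant -6091/720, complex-conjugate roots (-7/24) + ((1/120)*sqrt(30455))*i and (-7/24) - ((1/120)*sqrt(30455))*i; poles of order 1, moduli (1/5)*sqrt(55) and (1/5)*sqrt(55).
Branch term (-17)*sqrt(1 - γ/(-4/3)): its argument vanishes at γ = -4/3, a square-root branch point, modulus 4/3.
Branch term (-5/3)*log(1 - γ/(5)): its argument vanishes at γ = 5, a logarithmic branch point, modulus 5.
The radius of convergence is the smallest modulus among the singular points: 4/3.


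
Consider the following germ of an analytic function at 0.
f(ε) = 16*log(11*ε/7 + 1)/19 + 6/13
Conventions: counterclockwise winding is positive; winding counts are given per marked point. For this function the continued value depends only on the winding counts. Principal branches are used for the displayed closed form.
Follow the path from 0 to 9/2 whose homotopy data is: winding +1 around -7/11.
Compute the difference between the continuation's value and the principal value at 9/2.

The rational part is single-valued and drops out of the difference; each branch term changes only by its own monodromy.
(16/19)*log(1 - ε/(-7/11)): each positive loop around -7/11 adds 2*pi*i to the log, so winding +1 contributes (16/19)*(1)*2*pi*i = (32/19)*pi*i.
Summing the contributions at ε = 9/2 gives (32/19)*pi*i.

Continued minus principal equals (32/19)*pi*i.


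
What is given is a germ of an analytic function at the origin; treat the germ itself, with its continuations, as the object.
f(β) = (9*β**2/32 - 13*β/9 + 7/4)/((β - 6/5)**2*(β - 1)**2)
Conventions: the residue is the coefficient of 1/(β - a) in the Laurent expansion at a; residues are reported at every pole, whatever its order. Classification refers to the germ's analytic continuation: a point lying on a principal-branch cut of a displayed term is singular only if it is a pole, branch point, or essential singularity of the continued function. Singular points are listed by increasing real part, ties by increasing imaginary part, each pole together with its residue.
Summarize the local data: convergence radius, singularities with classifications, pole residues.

Denominator factor (β - 6/5)^2: pole of order 2 at 6/5, modulus 6/5.
Denominator factor (β - 1)^2: pole of order 2 at 1, modulus 1.
The radius of convergence is the smallest modulus among the singular points: 1.
At the order-2 pole 1 set g(β) = (β - (1))^2*f(β) = (9*β**2/32 - 13*β/9 + 7/4)/(β - 6/5)**2.
Order-2 pole: residue = g'(a); g'(1) = 8975/72, so the residue is 8975/72.
At the order-2 pole 6/5 set g(β) = (β - (6/5))^2*f(β) = (9*β**2/32 - 13*β/9 + 7/4)/(β - 1)**2.
Order-2 pole: residue = g'(a); g'(6/5) = -8975/72, so the residue is -8975/72.
List the singular points by increasing real part (a conjugate pair: the negative imaginary part first).

Radius of convergence at 0: 1.
At 1: a pole of order 2; residue 8975/72.
At 6/5: a pole of order 2; residue -8975/72.


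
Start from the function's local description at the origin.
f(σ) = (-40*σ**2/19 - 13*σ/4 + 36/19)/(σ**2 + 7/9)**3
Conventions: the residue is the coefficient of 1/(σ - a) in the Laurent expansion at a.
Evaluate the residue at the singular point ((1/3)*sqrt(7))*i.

The factor σ**2 + 7/9 splits as (σ - a)(σ - a') with a = ((1/3)*sqrt(7))*i, a' = -((1/3)*sqrt(7))*i. At the order-3 pole a set g(σ) = (σ - a)^3*f(σ) = [-40*σ**2/19 - 13*σ/4 + 36/19] / (σ - a')^3.
Order-3 pole: residue = g''(a)/2; g''(((1/3)*sqrt(7))*i) = -((4671/13034)*sqrt(7))*i, so the residue is -((4671/26068)*sqrt(7))*i.

The residue is -((4671/26068)*sqrt(7))*i.


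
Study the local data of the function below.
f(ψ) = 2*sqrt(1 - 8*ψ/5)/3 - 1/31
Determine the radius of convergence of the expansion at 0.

The radius of convergence is 5/8.

Branch term (2/3)*sqrt(1 - ψ/(5/8)): its argument vanishes at ψ = 5/8, a square-root branch point, modulus 5/8.
The radius of convergence is the smallest modulus among the singular points: 5/8.


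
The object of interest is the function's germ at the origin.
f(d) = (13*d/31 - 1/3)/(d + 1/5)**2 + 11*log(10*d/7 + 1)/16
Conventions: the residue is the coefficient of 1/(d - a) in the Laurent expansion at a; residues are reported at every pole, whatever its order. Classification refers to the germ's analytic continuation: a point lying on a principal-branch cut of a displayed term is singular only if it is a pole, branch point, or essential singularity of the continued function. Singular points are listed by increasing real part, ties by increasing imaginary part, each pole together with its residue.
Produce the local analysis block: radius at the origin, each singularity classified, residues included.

Denominator factor (d + 1/5)^2: pole of order 2 at -1/5, modulus 1/5.
Branch term (11/16)*log(1 - d/(-7/10)): its argument vanishes at d = -7/10, a logarithmic branch point, modulus 7/10.
The radius of convergence is the smallest modulus among the singular points: 1/5.
The branch term is analytic at -1/5 and contributes nothing to the residue; only the rational part matters.
At the order-2 pole -1/5 set g(d) = (d - (-1/5))^2*(rational part) = 13*d/31 - 1/3.
Order-2 pole: residue = g'(a); g'(-1/5) = 13/31, so the residue is 13/31.
List the singular points by increasing real part (a conjugate pair: the negative imaginary part first).

Radius of convergence at 0: 1/5.
At -7/10: a logarithmic branch point.
At -1/5: a pole of order 2; residue 13/31.


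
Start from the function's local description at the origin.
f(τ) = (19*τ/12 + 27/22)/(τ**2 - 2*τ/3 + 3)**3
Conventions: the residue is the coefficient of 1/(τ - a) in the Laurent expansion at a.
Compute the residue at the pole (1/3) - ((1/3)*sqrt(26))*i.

The factor τ**2 - 2*τ/3 + 3 splits as (τ - a)(τ - a') with a = (1/3) - ((1/3)*sqrt(26))*i, a' = (1/3) + ((1/3)*sqrt(26))*i. At the order-3 pole a set g(τ) = (τ - a)^3*f(τ) = [19*τ/12 + 27/22] / (τ - a')^3.
Order-3 pole: residue = g''(a)/2; g''((1/3) - ((1/3)*sqrt(26))*i) = ((56295/6186752)*sqrt(26))*i, so the residue is ((56295/12373504)*sqrt(26))*i.

The residue is ((56295/12373504)*sqrt(26))*i.


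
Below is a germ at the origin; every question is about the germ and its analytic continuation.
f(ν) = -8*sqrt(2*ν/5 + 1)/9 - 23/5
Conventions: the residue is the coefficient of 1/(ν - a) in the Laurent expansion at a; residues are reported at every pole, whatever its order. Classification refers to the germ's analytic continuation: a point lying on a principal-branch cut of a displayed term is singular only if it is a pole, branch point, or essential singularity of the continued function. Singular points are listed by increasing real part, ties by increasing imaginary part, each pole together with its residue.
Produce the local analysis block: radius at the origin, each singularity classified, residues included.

Radius of convergence at 0: 5/2.
At -5/2: an algebraic (square-root) branch point.

Branch term (-8/9)*sqrt(1 - ν/(-5/2)): its argument vanishes at ν = -5/2, a square-root branch point, modulus 5/2.
The radius of convergence is the smallest modulus among the singular points: 5/2.


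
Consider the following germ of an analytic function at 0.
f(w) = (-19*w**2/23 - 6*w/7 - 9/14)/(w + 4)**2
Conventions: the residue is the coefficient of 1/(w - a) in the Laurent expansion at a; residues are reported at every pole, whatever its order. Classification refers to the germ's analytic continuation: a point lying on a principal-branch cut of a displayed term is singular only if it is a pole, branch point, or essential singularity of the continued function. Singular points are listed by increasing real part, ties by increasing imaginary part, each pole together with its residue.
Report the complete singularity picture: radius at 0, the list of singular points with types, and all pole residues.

Denominator factor (w + 4)^2: pole of order 2 at -4, modulus 4.
The radius of convergence is the smallest modulus among the singular points: 4.
At the order-2 pole -4 set g(w) = (w - (-4))^2*f(w) = -19*w**2/23 - 6*w/7 - 9/14.
Order-2 pole: residue = g'(a); g'(-4) = 926/161, so the residue is 926/161.

Radius of convergence at 0: 4.
At -4: a pole of order 2; residue 926/161.


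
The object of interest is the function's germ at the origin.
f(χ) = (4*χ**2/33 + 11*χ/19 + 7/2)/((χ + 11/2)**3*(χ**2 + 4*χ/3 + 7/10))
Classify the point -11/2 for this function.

The denominator factor χ + 11/2 vanishes at -11/2 and appears to the power 3; the numerator there equals 227/57, nonzero, and no other factor vanishes.
Hence a pole whose order is the multiplicity, 3.

The point is a pole of order 3.


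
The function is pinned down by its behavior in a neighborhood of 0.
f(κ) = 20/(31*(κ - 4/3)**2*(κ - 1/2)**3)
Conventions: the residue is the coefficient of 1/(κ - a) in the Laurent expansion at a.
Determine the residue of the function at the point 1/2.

The residue is 15552/3875.

At the order-3 pole 1/2 set g(κ) = (κ - (1/2))^3*f(κ) = 20/(31*(κ - 4/3)**2).
Order-3 pole: residue = g''(a)/2; g''(1/2) = 31104/3875, so the residue is 15552/3875.


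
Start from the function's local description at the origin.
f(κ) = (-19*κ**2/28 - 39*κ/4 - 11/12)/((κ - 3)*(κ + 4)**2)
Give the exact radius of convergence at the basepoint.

Denominator factor (κ - 3): pole of order 1 at 3, modulus 3.
Denominator factor (κ + 4)^2: pole of order 2 at -4, modulus 4.
The radius of convergence is the smallest modulus among the singular points: 3.

The radius of convergence is 3.


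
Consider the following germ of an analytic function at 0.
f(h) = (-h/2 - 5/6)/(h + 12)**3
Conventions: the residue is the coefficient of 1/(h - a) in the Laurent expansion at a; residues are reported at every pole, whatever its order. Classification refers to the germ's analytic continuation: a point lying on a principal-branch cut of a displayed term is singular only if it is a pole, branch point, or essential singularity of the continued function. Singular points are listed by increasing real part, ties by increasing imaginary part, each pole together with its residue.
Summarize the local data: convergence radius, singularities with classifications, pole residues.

Radius of convergence at 0: 12.
At -12: a pole of order 3; residue 0.

Denominator factor (h + 12)^3: pole of order 3 at -12, modulus 12.
The radius of convergence is the smallest modulus among the singular points: 12.
At the order-3 pole -12 set g(h) = (h - (-12))^3*f(h) = -h/2 - 5/6.
Order-3 pole: residue = g''(a)/2; g''(-12) = 0, so the residue is 0.


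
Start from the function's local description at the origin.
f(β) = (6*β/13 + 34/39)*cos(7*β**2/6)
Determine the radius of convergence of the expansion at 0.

The radius of convergence is infinite.

The factor cos(7*β**2/6) is entire and contributes no finite singular point.
The polynomial part has no poles.
No finite singular points: the Taylor series at 0 converges everywhere.


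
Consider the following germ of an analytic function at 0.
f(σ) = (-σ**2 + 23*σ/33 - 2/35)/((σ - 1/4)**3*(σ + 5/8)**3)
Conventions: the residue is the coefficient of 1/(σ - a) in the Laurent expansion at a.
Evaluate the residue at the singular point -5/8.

At the order-3 pole -5/8 set g(σ) = (σ - (-5/8))^3*f(σ) = (-σ**2 + 23*σ/33 - 2/35)/(σ - 1/4)**3.
Order-3 pole: residue = g''(a)/2; g''(-5/8) = 24097792/6470695, so the residue is 12048896/6470695.

The residue is 12048896/6470695.


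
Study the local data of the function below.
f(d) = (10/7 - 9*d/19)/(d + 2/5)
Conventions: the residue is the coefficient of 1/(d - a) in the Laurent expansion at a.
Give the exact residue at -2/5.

At the order-1 pole -2/5 set g(d) = (d - (-2/5))*f(d) = 10/7 - 9*d/19.
Simple pole: residue = g(a) at a = -2/5, which is 1076/665.

The residue is 1076/665.


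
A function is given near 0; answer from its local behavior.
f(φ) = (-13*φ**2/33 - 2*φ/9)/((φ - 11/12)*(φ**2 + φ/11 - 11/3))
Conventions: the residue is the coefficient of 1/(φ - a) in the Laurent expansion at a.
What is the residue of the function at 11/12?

The residue is 77/395.

At the order-1 pole 11/12 set g(φ) = (φ - (11/12))*f(φ) = (-13*φ**2/33 - 2*φ/9)/(φ**2 + φ/11 - 11/3).
Simple pole: residue = g(a) at a = 11/12, which is 77/395.


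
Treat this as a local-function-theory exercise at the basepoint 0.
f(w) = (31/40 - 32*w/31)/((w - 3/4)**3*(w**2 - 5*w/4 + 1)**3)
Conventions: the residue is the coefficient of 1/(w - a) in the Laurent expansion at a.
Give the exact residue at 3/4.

The residue is 2451456/484375.


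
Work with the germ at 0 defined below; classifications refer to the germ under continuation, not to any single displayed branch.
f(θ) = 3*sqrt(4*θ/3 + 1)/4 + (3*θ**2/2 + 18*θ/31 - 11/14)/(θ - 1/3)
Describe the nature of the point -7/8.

The point is a regular point.

Denominator factors: θ - 1/3 = -29/24 at θ = -7/8 — none vanishes.
Branch term sqrt(1 - θ/(-3/4)): argument at -7/8 is -1/6, nonzero, so -7/8 is not its branch point (a point on a principal cut is still regular for the continued germ).
So the germ continues analytically to -7/8.


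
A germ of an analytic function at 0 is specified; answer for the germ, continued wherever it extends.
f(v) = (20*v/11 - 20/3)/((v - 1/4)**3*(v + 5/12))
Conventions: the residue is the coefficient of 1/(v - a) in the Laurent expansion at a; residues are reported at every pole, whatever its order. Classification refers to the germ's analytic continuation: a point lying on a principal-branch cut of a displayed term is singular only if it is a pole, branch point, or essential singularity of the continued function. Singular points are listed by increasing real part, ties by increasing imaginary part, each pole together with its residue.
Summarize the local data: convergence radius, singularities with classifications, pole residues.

Radius of convergence at 0: 1/4.
At -5/12: a pole of order 1; residue 2205/88.
At 1/4: a pole of order 3; residue -2205/88.

Denominator factor (v - 1/4)^3: pole of order 3 at 1/4, modulus 1/4.
Denominator factor (v + 5/12): pole of order 1 at -5/12, modulus 5/12.
The radius of convergence is the smallest modulus among the singular points: 1/4.
At the order-1 pole -5/12 set g(v) = (v - (-5/12))*f(v) = (20*v/11 - 20/3)/(v - 1/4)**3.
Simple pole: residue = g(a) at a = -5/12, which is 2205/88.
At the order-3 pole 1/4 set g(v) = (v - (1/4))^3*f(v) = (20*v/11 - 20/3)/(v + 5/12).
Order-3 pole: residue = g''(a)/2; g''(1/4) = -2205/44, so the residue is -2205/88.
List the singular points by increasing real part (a conjugate pair: the negative imaginary part first).


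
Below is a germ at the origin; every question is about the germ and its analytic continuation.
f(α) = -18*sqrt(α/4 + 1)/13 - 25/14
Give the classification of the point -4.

The point is an algebraic (square-root) branch point.

The term (-18/13)*sqrt(1 - α/(-4)) has argument 1 - -4/(-4) = 0 at -4: a square-root (algebraic, two-sheeted) branch point; the remaining terms are analytic or single-valued there.


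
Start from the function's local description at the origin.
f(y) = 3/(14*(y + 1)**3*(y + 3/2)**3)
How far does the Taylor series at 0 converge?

The radius of convergence is 1.

Denominator factor (y + 3/2)^3: pole of order 3 at -3/2, modulus 3/2.
Denominator factor (y + 1)^3: pole of order 3 at -1, modulus 1.
The radius of convergence is the smallest modulus among the singular points: 1.


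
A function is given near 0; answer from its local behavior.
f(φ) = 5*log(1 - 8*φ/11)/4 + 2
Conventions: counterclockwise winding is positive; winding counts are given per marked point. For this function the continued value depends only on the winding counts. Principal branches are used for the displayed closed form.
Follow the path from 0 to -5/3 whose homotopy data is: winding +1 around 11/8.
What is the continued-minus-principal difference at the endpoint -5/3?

The rational part is single-valued and drops out of the difference; each branch term changes only by its own monodromy.
(5/4)*log(1 - φ/(11/8)): each positive loop around 11/8 adds 2*pi*i to the log, so winding +1 contributes (5/4)*(1)*2*pi*i = (5/2)*pi*i.
Summing the contributions at φ = -5/3 gives (5/2)*pi*i.

Continued minus principal equals (5/2)*pi*i.


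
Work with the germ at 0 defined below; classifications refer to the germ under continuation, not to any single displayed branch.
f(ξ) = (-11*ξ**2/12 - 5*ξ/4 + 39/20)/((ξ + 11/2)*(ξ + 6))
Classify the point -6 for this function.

The denominator factor ξ + 6 vanishes at -6 and appears to the power 1; the numerator there equals -471/20, nonzero, and no other factor vanishes.
Hence a pole whose order is the multiplicity, 1.

The point is a pole of order 1.


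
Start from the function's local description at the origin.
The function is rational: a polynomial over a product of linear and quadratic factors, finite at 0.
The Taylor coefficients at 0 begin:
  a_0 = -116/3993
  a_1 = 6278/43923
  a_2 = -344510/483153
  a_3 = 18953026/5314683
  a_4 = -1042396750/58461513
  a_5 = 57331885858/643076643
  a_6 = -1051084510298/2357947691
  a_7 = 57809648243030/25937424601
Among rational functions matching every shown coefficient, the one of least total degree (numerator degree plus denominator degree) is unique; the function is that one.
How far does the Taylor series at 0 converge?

The radius of convergence is 1/5.

No rational of total degree below 5 reproduces all 8 coefficients; solving the [1/4] Pade equations on them gives f(μ) = (29/30 - 9*μ/20)/((μ - 11/2)**3*(μ + 1/5)), whose expansion matches every shown term.
Denominator factor (μ - 11/2)^3: pole of order 3 at 11/2, modulus 11/2.
Denominator factor (μ + 1/5): pole of order 1 at -1/5, modulus 1/5.
The radius of convergence is the smallest modulus among the singular points: 1/5.


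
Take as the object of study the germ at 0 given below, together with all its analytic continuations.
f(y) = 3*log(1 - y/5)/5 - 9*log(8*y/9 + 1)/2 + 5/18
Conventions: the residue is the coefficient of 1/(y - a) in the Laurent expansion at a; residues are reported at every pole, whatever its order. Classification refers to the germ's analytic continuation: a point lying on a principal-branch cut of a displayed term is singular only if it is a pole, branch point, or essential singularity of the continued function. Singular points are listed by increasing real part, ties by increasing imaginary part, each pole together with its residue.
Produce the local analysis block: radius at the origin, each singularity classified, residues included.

Radius of convergence at 0: 9/8.
At -9/8: a logarithmic branch point.
At 5: a logarithmic branch point.

Branch term (3/5)*log(1 - y/(5)): its argument vanishes at y = 5, a logarithmic branch point, modulus 5.
Branch term (-9/2)*log(1 - y/(-9/8)): its argument vanishes at y = -9/8, a logarithmic branch point, modulus 9/8.
The radius of convergence is the smallest modulus among the singular points: 9/8.
List the singular points by increasing real part (a conjugate pair: the negative imaginary part first).


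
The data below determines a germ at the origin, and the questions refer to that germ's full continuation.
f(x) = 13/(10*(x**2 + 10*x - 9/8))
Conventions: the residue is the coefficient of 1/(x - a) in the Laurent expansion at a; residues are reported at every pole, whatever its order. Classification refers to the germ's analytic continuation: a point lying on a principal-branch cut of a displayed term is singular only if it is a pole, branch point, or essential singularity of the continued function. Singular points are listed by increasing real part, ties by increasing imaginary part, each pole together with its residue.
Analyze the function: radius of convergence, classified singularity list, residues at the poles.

Radius of convergence at 0: -5 + (1/4)*sqrt(418).
At -5 - (1/4)*sqrt(418): a pole of order 1; residue -(13/2090)*sqrt(418).
At -5 + (1/4)*sqrt(418): a pole of order 1; residue (13/2090)*sqrt(418).

Denominator factor (x**2 + 10*x - 9/8): discriminant 209/2, real irrational roots -5 + (1/4)*sqrt(418) and -5 - (1/4)*sqrt(418); poles of order 1, moduli -5 + (1/4)*sqrt(418) and 5 + (1/4)*sqrt(418).
The radius of convergence is the smallest modulus among the singular points: -5 + (1/4)*sqrt(418).
The factor x**2 + 10*x - 9/8 splits as (x - a)(x - a') with a = -5 - (1/4)*sqrt(418), a' = -5 + (1/4)*sqrt(418). At the order-1 pole a set g(x) = (x - a)*f(x) = [13/10] / (x - a').
Simple pole: residue = g(a) at a = -5 - (1/4)*sqrt(418), which is -(13/2090)*sqrt(418).
The factor x**2 + 10*x - 9/8 splits as (x - a)(x - a') with a = -5 + (1/4)*sqrt(418), a' = -5 - (1/4)*sqrt(418). At the order-1 pole a set g(x) = (x - a)*f(x) = [13/10] / (x - a').
Simple pole: residue = g(a) at a = -5 + (1/4)*sqrt(418), which is (13/2090)*sqrt(418).
List the singular points by increasing real part (a conjugate pair: the negative imaginary part first).


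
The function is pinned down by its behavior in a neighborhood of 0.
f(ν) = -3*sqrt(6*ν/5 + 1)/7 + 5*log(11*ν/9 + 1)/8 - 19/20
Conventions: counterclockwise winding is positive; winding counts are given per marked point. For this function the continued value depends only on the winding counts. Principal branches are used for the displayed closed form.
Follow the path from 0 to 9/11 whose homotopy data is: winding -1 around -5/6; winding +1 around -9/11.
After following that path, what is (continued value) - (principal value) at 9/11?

Continued minus principal equals ((6/385)*sqrt(5995)) + ((5/4)*pi)*i.

The rational part is single-valued and drops out of the difference; each branch term changes only by its own monodromy.
(-3/7)*sqrt(1 - ν/(-5/6)): winding -1 is odd, the square root flips sign, contributing -2*(-3/7)*sqrt(1 - (9/11)/(-5/6)) = -2*(-3/7)*sqrt(109/55) = (6/385)*sqrt(5995).
(5/8)*log(1 - ν/(-9/11)): each positive loop around -9/11 adds 2*pi*i to the log, so winding +1 contributes (5/8)*(1)*2*pi*i = (5/4)*pi*i.
Summing the contributions at ν = 9/11 gives ((6/385)*sqrt(5995)) + ((5/4)*pi)*i.


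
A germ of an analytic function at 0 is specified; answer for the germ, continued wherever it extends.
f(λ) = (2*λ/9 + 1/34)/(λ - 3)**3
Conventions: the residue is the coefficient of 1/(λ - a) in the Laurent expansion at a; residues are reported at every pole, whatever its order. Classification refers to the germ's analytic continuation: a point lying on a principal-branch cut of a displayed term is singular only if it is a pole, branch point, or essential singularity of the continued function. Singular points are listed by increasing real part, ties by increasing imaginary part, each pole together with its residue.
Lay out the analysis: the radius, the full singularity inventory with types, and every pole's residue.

Radius of convergence at 0: 3.
At 3: a pole of order 3; residue 0.

Denominator factor (λ - 3)^3: pole of order 3 at 3, modulus 3.
The radius of convergence is the smallest modulus among the singular points: 3.
At the order-3 pole 3 set g(λ) = (λ - (3))^3*f(λ) = 2*λ/9 + 1/34.
Order-3 pole: residue = g''(a)/2; g''(3) = 0, so the residue is 0.


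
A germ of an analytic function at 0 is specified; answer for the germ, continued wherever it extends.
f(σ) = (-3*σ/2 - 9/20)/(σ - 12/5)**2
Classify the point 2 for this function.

The point is a regular point.

Denominator factors: σ - 12/5 = -2/5 at σ = 2 — none vanishes.
So the germ continues analytically to 2.


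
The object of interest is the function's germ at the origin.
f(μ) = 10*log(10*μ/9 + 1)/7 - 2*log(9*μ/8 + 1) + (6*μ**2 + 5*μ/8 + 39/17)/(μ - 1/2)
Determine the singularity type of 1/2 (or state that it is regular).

The point is a pole of order 1.

The denominator factor μ - 1/2 vanishes at 1/2 and appears to the power 1; the numerator there equals 1117/272, nonzero, and no other factor vanishes.
The branch terms are analytic at this point.
Hence a pole whose order is the multiplicity, 1.


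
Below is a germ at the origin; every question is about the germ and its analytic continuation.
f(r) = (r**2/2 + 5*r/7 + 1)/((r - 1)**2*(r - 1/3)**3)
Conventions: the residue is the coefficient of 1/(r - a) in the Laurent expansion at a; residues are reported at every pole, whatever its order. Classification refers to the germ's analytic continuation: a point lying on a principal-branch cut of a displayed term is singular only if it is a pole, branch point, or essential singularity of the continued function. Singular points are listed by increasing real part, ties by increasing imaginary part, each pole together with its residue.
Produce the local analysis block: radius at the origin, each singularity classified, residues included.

Denominator factor (r - 1/3)^3: pole of order 3 at 1/3, modulus 1/3.
Denominator factor (r - 1)^2: pole of order 2 at 1, modulus 1.
The radius of convergence is the smallest modulus among the singular points: 1/3.
At the order-3 pole 1/3 set g(r) = (r - (1/3))^3*f(r) = (r**2/2 + 5*r/7 + 1)/(r - 1)**2.
Order-3 pole: residue = g''(a)/2; g''(1/3) = 891/16, so the residue is 891/32.
At the order-2 pole 1 set g(r) = (r - (1))^2*f(r) = (r**2/2 + 5*r/7 + 1)/(r - 1/3)**3.
Order-2 pole: residue = g'(a); g'(1) = -891/32, so the residue is -891/32.
List the singular points by increasing real part (a conjugate pair: the negative imaginary part first).

Radius of convergence at 0: 1/3.
At 1/3: a pole of order 3; residue 891/32.
At 1: a pole of order 2; residue -891/32.


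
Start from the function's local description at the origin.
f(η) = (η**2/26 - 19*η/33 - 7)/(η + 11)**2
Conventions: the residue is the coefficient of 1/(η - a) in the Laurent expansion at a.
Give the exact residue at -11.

The residue is -610/429.

At the order-2 pole -11 set g(η) = (η - (-11))^2*f(η) = η**2/26 - 19*η/33 - 7.
Order-2 pole: residue = g'(a); g'(-11) = -610/429, so the residue is -610/429.


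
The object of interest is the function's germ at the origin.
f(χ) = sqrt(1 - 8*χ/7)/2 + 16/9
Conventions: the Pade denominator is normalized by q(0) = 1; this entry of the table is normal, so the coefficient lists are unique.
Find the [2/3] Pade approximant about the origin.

The Pade approximant has numerator coefficients [41/18, -13276/4851, 7394/11319]; denominator coefficients [1, -580/539, 708/3773, 144/26411].

Taylor coefficients needed (expand at 0): a_0 = 41/18, a_1 = -2/7, a_2 = -4/49, a_3 = -16/343, a_4 = -80/2401, a_5 = -64/2401.
Write the denominator as Q(χ) = 1 + q1*χ + q2*χ^2 + q3*χ^3. Requiring Q*f - P = O(χ^6) with deg P <= 2 kills the coefficients of χ^3..χ^5 in Q*f:
  χ^3: a_3 + q1*a_2 + q2*a_1 + q3*a_0 = 0, i.e. -16/343 + (-4/49)*q1 + (-2/7)*q2 + (41/18)*q3 = 0.
  χ^4: a_4 + q1*a_3 + q2*a_2 + q3*a_1 = 0, i.e. -80/2401 + (-16/343)*q1 + (-4/49)*q2 + (-2/7)*q3 = 0.
  χ^5: a_5 + q1*a_4 + q2*a_3 + q3*a_2 = 0, i.e. -64/2401 + (-80/2401)*q1 + (-16/343)*q2 + (-4/49)*q3 = 0.
Solving this linear system: q1 = -580/539, q2 = 708/3773, q3 = 144/26411.
The numerator is Q*f truncated at degree 2: P0 = a_0 = 41/18; P1 = a_1 + q1*a_0 = -13276/4851; P2 = a_2 + q1*a_1 + q2*a_0 = 7394/11319.


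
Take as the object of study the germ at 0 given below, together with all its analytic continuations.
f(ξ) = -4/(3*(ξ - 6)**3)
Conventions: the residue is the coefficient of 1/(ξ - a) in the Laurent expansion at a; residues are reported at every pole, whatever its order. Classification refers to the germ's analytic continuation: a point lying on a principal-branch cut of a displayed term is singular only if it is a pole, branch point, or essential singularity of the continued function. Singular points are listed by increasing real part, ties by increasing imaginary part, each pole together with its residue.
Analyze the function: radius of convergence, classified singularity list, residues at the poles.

Radius of convergence at 0: 6.
At 6: a pole of order 3; residue 0.

Denominator factor (ξ - 6)^3: pole of order 3 at 6, modulus 6.
The radius of convergence is the smallest modulus among the singular points: 6.
At the order-3 pole 6 set g(ξ) = (ξ - (6))^3*f(ξ) = -4/3.
Order-3 pole: residue = g''(a)/2; g''(6) = 0, so the residue is 0.


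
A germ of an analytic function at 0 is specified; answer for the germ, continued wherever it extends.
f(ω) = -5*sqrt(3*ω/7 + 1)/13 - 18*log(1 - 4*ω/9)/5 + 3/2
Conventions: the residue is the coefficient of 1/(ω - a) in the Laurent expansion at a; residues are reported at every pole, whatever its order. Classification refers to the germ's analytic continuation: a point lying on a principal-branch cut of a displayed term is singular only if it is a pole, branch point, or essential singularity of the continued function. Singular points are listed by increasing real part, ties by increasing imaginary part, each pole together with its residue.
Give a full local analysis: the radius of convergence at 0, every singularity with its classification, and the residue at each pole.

Branch term (-18/5)*log(1 - ω/(9/4)): its argument vanishes at ω = 9/4, a logarithmic branch point, modulus 9/4.
Branch term (-5/13)*sqrt(1 - ω/(-7/3)): its argument vanishes at ω = -7/3, a square-root branch point, modulus 7/3.
The radius of convergence is the smallest modulus among the singular points: 9/4.
List the singular points by increasing real part (a conjugate pair: the negative imaginary part first).

Radius of convergence at 0: 9/4.
At -7/3: an algebraic (square-root) branch point.
At 9/4: a logarithmic branch point.


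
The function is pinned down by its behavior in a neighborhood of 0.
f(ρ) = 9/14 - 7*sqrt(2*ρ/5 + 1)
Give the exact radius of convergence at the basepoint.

Branch term (-7)*sqrt(1 - ρ/(-5/2)): its argument vanishes at ρ = -5/2, a square-root branch point, modulus 5/2.
The radius of convergence is the smallest modulus among the singular points: 5/2.

The radius of convergence is 5/2.


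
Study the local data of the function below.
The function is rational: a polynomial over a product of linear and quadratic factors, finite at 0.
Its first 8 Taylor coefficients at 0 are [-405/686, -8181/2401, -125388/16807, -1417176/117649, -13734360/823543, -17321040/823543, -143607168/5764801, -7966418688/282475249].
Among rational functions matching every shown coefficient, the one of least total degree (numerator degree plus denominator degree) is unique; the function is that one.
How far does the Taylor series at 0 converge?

The radius of convergence is 7/6.

No rational of total degree below 4 reproduces all 8 coefficients; solving the [1/3] Pade equations on them gives f(y) = (3*y + 15/16)/(y - 7/6)**3, whose expansion matches every shown term.
Denominator factor (y - 7/6)^3: pole of order 3 at 7/6, modulus 7/6.
The radius of convergence is the smallest modulus among the singular points: 7/6.


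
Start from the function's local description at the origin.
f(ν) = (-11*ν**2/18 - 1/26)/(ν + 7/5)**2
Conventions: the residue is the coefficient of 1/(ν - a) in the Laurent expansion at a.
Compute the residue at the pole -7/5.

The residue is 77/45.

At the order-2 pole -7/5 set g(ν) = (ν - (-7/5))^2*f(ν) = -11*ν**2/18 - 1/26.
Order-2 pole: residue = g'(a); g'(-7/5) = 77/45, so the residue is 77/45.


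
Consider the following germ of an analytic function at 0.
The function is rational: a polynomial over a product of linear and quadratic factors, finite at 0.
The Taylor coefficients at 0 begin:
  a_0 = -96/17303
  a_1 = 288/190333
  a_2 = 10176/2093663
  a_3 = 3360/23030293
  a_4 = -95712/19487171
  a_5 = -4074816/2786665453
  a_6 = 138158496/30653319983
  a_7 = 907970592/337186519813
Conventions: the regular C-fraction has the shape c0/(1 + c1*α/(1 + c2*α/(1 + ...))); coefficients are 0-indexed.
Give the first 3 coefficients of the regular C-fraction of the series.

The regular C-fraction coefficients are [-96/17303, 3/11, -115/33].

Taylor coefficients (read off): a_0 = -96/17303, a_1 = 288/190333, a_2 = 10176/2093663.
c0 = a_0 = -96/17303. Peel one level at a time: if S = 1 + c*α/S' with S'(0) = 1, then c is the α-coefficient of S and S' = c*α/(S - 1).
S_1 = c0/f = 1 + (3/11)*α + (115/121)*α^2 + ...; c1 = 3/11.
S_2 = c1*α/(S_1 - 1) = 1 + (-115/33)*α + ...; c2 = -115/33.


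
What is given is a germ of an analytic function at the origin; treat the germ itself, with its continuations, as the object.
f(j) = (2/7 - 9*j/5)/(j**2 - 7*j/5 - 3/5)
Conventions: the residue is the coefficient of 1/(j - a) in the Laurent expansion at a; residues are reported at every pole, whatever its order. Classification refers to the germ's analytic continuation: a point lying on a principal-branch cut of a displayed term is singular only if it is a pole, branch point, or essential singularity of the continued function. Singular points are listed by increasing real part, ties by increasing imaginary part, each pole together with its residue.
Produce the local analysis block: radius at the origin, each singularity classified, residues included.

Radius of convergence at 0: -7/10 + (1/10)*sqrt(109).
At 7/10 - (1/10)*sqrt(109): a pole of order 1; residue -9/10 + (341/7630)*sqrt(109).
At 7/10 + (1/10)*sqrt(109): a pole of order 1; residue -9/10 - (341/7630)*sqrt(109).

Denominator factor (j**2 - 7*j/5 - 3/5): discriminant 109/25, real irrational roots 7/10 + (1/10)*sqrt(109) and 7/10 - (1/10)*sqrt(109); poles of order 1, moduli 7/10 + (1/10)*sqrt(109) and -7/10 + (1/10)*sqrt(109).
The radius of convergence is the smallest modulus among the singular points: -7/10 + (1/10)*sqrt(109).
The factor j**2 - 7*j/5 - 3/5 splits as (j - a)(j - a') with a = 7/10 - (1/10)*sqrt(109), a' = 7/10 + (1/10)*sqrt(109). At the order-1 pole a set g(j) = (j - a)*f(j) = [2/7 - 9*j/5] / (j - a').
Simple pole: residue = g(a) at a = 7/10 - (1/10)*sqrt(109), which is -9/10 + (341/7630)*sqrt(109).
The factor j**2 - 7*j/5 - 3/5 splits as (j - a)(j - a') with a = 7/10 + (1/10)*sqrt(109), a' = 7/10 - (1/10)*sqrt(109). At the order-1 pole a set g(j) = (j - a)*f(j) = [2/7 - 9*j/5] / (j - a').
Simple pole: residue = g(a) at a = 7/10 + (1/10)*sqrt(109), which is -9/10 - (341/7630)*sqrt(109).
List the singular points by increasing real part (a conjugate pair: the negative imaginary part first).


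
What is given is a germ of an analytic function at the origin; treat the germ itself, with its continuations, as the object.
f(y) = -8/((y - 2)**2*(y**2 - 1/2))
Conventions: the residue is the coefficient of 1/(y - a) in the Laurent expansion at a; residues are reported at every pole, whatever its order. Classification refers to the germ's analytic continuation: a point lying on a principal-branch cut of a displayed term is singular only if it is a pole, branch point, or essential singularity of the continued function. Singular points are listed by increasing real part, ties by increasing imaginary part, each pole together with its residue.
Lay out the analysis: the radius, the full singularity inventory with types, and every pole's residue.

Denominator factor (y**2 - 1/2): discriminant 2, real irrational roots (1/2)*sqrt(2) and -(1/2)*sqrt(2); poles of order 1, moduli (1/2)*sqrt(2) and (1/2)*sqrt(2).
Denominator factor (y - 2)^2: pole of order 2 at 2, modulus 2.
The radius of convergence is the smallest modulus among the singular points: (1/2)*sqrt(2).
The factor y**2 - 1/2 splits as (y - a)(y - a') with a = -(1/2)*sqrt(2), a' = (1/2)*sqrt(2). At the order-1 pole a set g(y) = (y - a)*f(y) = [-8/(y - 2)**2] / (y - a').
Simple pole: residue = g(a) at a = -(1/2)*sqrt(2), which is -64/49 + (72/49)*sqrt(2).
The factor y**2 - 1/2 splits as (y - a)(y - a') with a = (1/2)*sqrt(2), a' = -(1/2)*sqrt(2). At the order-1 pole a set g(y) = (y - a)*f(y) = [-8/(y - 2)**2] / (y - a').
Simple pole: residue = g(a) at a = (1/2)*sqrt(2), which is -64/49 - (72/49)*sqrt(2).
At the order-2 pole 2 set g(y) = (y - (2))^2*f(y) = -8/(y**2 - 1/2).
Order-2 pole: residue = g'(a); g'(2) = 128/49, so the residue is 128/49.
List the singular points by increasing real part (a conjugate pair: the negative imaginary part first).

Radius of convergence at 0: (1/2)*sqrt(2).
At -(1/2)*sqrt(2): a pole of order 1; residue -64/49 + (72/49)*sqrt(2).
At (1/2)*sqrt(2): a pole of order 1; residue -64/49 - (72/49)*sqrt(2).
At 2: a pole of order 2; residue 128/49.


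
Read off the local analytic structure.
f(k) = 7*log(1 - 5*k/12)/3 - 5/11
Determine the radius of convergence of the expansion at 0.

The radius of convergence is 12/5.

Branch term (7/3)*log(1 - k/(12/5)): its argument vanishes at k = 12/5, a logarithmic branch point, modulus 12/5.
The radius of convergence is the smallest modulus among the singular points: 12/5.


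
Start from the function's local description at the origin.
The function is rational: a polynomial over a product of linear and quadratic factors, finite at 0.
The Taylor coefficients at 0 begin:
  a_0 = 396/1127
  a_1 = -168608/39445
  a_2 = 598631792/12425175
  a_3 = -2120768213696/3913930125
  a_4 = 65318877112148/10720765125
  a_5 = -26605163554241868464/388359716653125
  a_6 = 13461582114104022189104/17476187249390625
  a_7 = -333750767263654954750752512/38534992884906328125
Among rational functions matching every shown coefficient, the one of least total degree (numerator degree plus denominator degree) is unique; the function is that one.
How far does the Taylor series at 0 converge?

No rational of total degree below 6 reproduces all 8 coefficients; solving the [0/6] Pade equations on them gives f(β) = 9/(23*(β**2 - β/10 + 7/2)**2*(β**2 + 10*β/9 + 1/11)), whose expansion matches every shown term.
Denominator factor (β**2 + 10*β/9 + 1/11): discriminant 776/891, real irrational roots -5/9 + (1/99)*sqrt(2134) and -5/9 - (1/99)*sqrt(2134); poles of order 1, moduli 5/9 - (1/99)*sqrt(2134) and 5/9 + (1/99)*sqrt(2134).
Denominator factor (β**2 - β/10 + 7/2)^2: discriminant -1399/100, complex-conjugate roots (1/20) + ((1/20)*sqrt(1399))*i and (1/20) - ((1/20)*sqrt(1399))*i; poles of order 2, moduli (1/2)*sqrt(14) and (1/2)*sqrt(14).
The radius of convergence is the smallest modulus among the singular points: 5/9 - (1/99)*sqrt(2134).

The radius of convergence is 5/9 - (1/99)*sqrt(2134).


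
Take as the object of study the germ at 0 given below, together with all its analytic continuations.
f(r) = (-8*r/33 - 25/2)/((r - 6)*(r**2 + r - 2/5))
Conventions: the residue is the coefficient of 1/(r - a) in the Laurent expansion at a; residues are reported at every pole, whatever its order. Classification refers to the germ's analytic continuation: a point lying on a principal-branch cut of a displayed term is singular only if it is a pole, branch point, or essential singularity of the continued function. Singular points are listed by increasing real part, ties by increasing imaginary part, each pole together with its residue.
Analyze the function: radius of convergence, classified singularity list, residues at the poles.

Radius of convergence at 0: -1/2 + (1/10)*sqrt(65).
At -1/2 - (1/10)*sqrt(65): a pole of order 1; residue 1535/9152 - (4093/27456)*sqrt(65).
At -1/2 + (1/10)*sqrt(65): a pole of order 1; residue 1535/9152 + (4093/27456)*sqrt(65).
At 6: a pole of order 1; residue -1535/4576.
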